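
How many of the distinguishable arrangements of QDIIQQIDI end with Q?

420

Fix Q in the last position and arrange the remaining 8 letters.
Those 8 letters have D appearing twice, I appearing 4 times, and Q appearing twice, giving (8)!/(4!·2!·2!) = 420.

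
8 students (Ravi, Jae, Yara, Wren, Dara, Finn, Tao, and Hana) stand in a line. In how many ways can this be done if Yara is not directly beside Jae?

30240

There are 8! = 40320 arrangements in all. If Yara and Jae are adjacent, merging them into one block gives 2·(7)! = 10080 arrangements.
Complementary counting: 40320 − 10080 = 30240.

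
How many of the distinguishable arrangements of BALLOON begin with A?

180

Fix A in the first position and arrange the remaining 6 letters.
Those 6 letters have L appearing twice and O appearing twice, giving (6)!/(2!·2!) = 180.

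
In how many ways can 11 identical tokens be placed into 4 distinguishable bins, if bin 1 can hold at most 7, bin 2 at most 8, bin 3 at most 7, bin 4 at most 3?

194

By stars and bars, unrestricted non-negative solutions to x_1+…+x_4 = 11 number C(11+3,3) = 364.
Subtract solutions that violate a single cap (substitute x_i' = x_i − (cap_i+1)): x_1 ≥ 8 gives C(6,3) = 20; x_2 ≥ 9 gives C(5,3) = 10; x_3 ≥ 8 gives C(6,3) = 20; x_4 ≥ 4 gives C(10,3) = 120. Together 170.
No two caps can be exceeded simultaneously, so the pair terms are all 0.
By inclusion–exclusion the count is 364 − 170 + 0 = 194.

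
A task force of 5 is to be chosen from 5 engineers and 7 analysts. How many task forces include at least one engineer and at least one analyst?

Unrestricted: C(12,5) = 792 ways to pick any 5 of the 12.
Subtract selections that omit an entire group: no engineers → C(7,5) = 21; no analysts → C(5,5) = 1.
Both groups omitted at once is impossible, so 792 − 22 = 770.

770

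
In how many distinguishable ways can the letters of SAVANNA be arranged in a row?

The 7 letters of SAVANNA have repeats: A appearing 3 times and N appearing twice.
Dividing 7! = 5040 by 3!·2! = 12 for the repeated letters gives 420.

420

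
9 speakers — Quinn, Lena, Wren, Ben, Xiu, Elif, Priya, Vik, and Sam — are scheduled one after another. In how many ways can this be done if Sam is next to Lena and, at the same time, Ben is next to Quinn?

20160

Treat {Sam,Lena} as one block (2 orders) and {Ben,Quinn} as another (2 orders).
That leaves 7 units to arrange: 2 × 2 × 7! = 4 × 5040 = 20160.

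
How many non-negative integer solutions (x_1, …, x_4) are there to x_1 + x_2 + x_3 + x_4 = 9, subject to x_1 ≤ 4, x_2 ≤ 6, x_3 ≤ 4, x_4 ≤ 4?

By stars and bars, unrestricted non-negative solutions to x_1+…+x_4 = 9 number C(9+3,3) = 220.
Subtract solutions that violate a single cap (substitute x_i' = x_i − (cap_i+1)): x_1 ≥ 5 gives C(7,3) = 35; x_2 ≥ 7 gives C(5,3) = 10; x_3 ≥ 5 gives C(7,3) = 35; x_4 ≥ 5 gives C(7,3) = 35. Together 115.
No two caps can be exceeded simultaneously, so the pair terms are all 0.
By inclusion–exclusion the count is 220 − 115 + 0 = 105.

105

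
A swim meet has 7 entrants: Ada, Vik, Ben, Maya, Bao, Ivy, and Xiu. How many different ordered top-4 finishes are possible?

There are 7 choices for 1st place, 6 for 2nd, and so on down to 4 for position 4.
That gives 7 × 6 × 5 × 4 = 840.

840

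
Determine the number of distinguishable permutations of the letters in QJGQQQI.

Letter multiplicities in QJGQQQI: G×1, I×1, J×1, Q×4.
The number of distinct arrangements is 7!/(4!) = 5040/24 = 210.

210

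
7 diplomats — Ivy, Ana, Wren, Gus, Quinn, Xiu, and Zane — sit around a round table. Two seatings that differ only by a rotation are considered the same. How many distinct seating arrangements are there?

720

Fix one person's seat to break rotational symmetry; the remaining 6 people can be arranged in (6)! = 720 ways.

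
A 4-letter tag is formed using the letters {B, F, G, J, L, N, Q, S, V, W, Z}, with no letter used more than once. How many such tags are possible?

7920

Choose and order 4 of the 11 symbols: the first letter has 11 options, the next 10, then 9, 8.
That product is 11 × 10 × 9 × 8 = 7920.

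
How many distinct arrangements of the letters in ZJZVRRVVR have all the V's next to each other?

420

Treat the 3 copies of V as a single block. The multiset to arrange is then {VVV, J, R, R, R, Z, Z}, 7 items in all.
That gives (7)!/(3!·2!) = 420 arrangements.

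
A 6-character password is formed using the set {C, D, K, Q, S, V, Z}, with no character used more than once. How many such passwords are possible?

This is a permutation of 6 out of 7: P(7,6) = 7!/1!.
7 × 6 × 5 × 4 × 3 × 2 = 5040.

5040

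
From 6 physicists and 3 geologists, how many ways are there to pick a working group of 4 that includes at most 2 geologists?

Split by how many geologists are chosen (0 through 2).
Sum: C(3,0)·C(6,4) + C(3,1)·C(6,3) + C(3,2)·C(6,2) = 15 + 60 + 45 = 120.

120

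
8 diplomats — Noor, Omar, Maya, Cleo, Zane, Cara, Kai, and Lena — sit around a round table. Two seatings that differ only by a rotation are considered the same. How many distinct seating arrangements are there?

5040

Around a circle, 8 distinct people have 8!/8 = (7)! = 5040 rotationally distinct seatings.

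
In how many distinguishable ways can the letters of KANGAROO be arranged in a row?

KANGAROO has 8 letters with A appearing twice and O appearing twice.
The number of distinct arrangements is 8!/(2!·2!) = 40320/4 = 10080.

10080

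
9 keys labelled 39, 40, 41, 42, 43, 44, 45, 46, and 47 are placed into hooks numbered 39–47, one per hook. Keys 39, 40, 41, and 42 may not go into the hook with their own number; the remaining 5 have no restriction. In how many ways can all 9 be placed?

229080

Let Aᵢ (for 39 ≤ i ≤ 42) be the placements that put key i in its forbidden hook. Any j of these fix j positions, leaving (9−j)! ways to fill the rest, and there are C(4,j) ways to pick which j.
By inclusion–exclusion, the number of valid placements is Σ_{j=0}^{4} (−1)^j C(4,j)·(9−j)!.
Computing: 362880 − 161280 + 30240 − 2880 + 120 = 229080.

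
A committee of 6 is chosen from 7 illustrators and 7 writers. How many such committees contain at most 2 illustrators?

889

Split by how many illustrators are chosen (0 through 2).
Sum: C(7,0)·C(7,6) + C(7,1)·C(7,5) + C(7,2)·C(7,4) = 7 + 147 + 735 = 889.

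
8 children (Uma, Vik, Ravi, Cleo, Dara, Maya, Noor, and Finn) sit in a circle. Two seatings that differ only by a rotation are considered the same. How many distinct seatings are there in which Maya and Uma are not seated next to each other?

Without the restriction there are (7)! = 5040 seatings.
Seatings with Maya beside Uma: treat them as a block with 2 internal orders, giving 2 × (6)! = 1440.
Subtracting, 5040 − 1440 = 3600.

3600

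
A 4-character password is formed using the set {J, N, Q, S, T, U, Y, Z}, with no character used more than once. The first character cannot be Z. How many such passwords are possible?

The first character has 8−1 = 7 choices (anything except Z).
The remaining 3 characters are filled from the other 7 symbols without repetition: 7 × 6 × 5 = 210.
Total: 7 × 210 = 1470.

1470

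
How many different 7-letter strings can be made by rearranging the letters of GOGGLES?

The 7 letters of GOGGLES have repeats: G appearing 3 times.
The number of distinct arrangements is 7!/(3!) = 5040/6 = 840.

840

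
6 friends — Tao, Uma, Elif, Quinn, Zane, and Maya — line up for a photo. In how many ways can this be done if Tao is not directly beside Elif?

There are 6! = 720 arrangements in all. If Tao and Elif are adjacent, merging them into one block gives 2·(5)! = 240 arrangements.
Complementary counting: 720 − 240 = 480.

480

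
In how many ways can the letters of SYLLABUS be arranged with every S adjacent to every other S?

2520

Treat the 2 copies of S as a single block. The multiset to arrange is then {SS, A, B, L, L, U, Y}, 7 items in all.
That gives (7)!/(2!) = 2520 arrangements.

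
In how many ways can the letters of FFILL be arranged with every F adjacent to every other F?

Treat the 2 copies of F as a single block. The multiset to arrange is then {FF, I, L, L}, 4 items in all.
That gives (4)!/(2!) = 12 arrangements.

12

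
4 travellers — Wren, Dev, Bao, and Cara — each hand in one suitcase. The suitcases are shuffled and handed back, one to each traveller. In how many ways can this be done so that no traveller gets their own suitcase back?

9

Count assignments avoiding every fixed point. For any j of the 4 travellers fixed to their own suitcase, the other 4−j can be arranged in (4−j)! ways.
By inclusion–exclusion this is Σ_{j=0}^{4} (−1)^j C(4,j)·(4−j)!.
Computing: 24 − 24 + 12 − 4 + 1 = 9.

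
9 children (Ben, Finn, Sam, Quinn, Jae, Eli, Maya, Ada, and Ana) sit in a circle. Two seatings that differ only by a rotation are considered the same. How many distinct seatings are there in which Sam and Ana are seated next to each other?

Glue Sam and Ana into a block (2 internal orders). Seating 8 units around a circle gives (7)! arrangements.
So 2 × (7)! = 2 × 5040 = 10080.

10080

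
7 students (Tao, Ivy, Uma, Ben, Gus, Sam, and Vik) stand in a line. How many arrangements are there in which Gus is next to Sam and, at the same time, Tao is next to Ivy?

480

Treat {Gus,Sam} as one block (2 orders) and {Tao,Ivy} as another (2 orders).
That leaves 5 units to arrange: 2 × 2 × 5! = 4 × 120 = 480.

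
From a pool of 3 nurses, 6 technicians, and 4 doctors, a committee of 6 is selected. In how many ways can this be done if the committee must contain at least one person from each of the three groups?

Total 6-person selections from all 13: C(13,6) = 1716.
Selections missing a whole group: no nurses → C(10,6) = 210; no technicians → C(7,6) = 7; no doctors → C(9,6) = 84.
Add back selections omitting two groups (i.e. drawn from a single group): C(3,6) + C(6,6) + C(4,6) = 1.
By inclusion–exclusion: 1716 − 301 + 1 = 1416.

1416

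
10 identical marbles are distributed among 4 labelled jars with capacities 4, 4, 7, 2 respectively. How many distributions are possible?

Without the upper bounds there are C(13,3) = 286 ways to split 10 among 4 jars.
Subtract solutions that violate a single cap (substitute x_i' = x_i − (cap_i+1)): x_1 ≥ 5 gives C(8,3) = 56; x_2 ≥ 5 gives C(8,3) = 56; x_3 ≥ 8 gives C(5,3) = 10; x_4 ≥ 3 gives C(10,3) = 120. Together 242.
Add back pairs where two caps are both exceeded: 1 + 0 + 10 + 0 + 10 + 0 = 21.
By inclusion–exclusion the count is 286 − 242 + 21 = 65.

65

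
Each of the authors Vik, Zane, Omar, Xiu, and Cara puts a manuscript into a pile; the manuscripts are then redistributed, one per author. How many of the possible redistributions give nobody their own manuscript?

Let Aᵢ be the assignments in which author i gets their own manuscript. We want the size of the complement of A₁∪…∪A_5.
By inclusion–exclusion this is Σ_{j=0}^{5} (−1)^j C(5,j)·(5−j)!.
Computing: 120 − 120 + 60 − 20 + 5 − 1 = 44.

44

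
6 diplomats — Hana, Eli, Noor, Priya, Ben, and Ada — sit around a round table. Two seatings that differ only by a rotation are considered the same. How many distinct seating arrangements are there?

120

Around a circle, 6 distinct people have 6!/6 = (5)! = 120 rotationally distinct seatings.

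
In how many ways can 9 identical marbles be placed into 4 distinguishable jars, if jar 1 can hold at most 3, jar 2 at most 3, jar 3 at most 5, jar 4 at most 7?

By stars and bars, unrestricted non-negative solutions to x_1+…+x_4 = 9 number C(9+3,3) = 220.
Subtract solutions that violate a single cap (substitute x_i' = x_i − (cap_i+1)): x_1 ≥ 4 gives C(8,3) = 56; x_2 ≥ 4 gives C(8,3) = 56; x_3 ≥ 6 gives C(6,3) = 20; x_4 ≥ 8 gives C(4,3) = 4. Together 136.
Add back pairs where two caps are both exceeded: 4 + 0 + 0 + 0 + 0 + 0 = 4.
By inclusion–exclusion the count is 220 − 136 + 4 = 88.

88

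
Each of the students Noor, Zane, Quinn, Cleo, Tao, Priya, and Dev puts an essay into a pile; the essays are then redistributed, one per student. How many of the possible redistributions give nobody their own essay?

Count assignments avoiding every fixed point. For any j of the 7 students fixed to their own essay, the other 7−j can be arranged in (7−j)! ways.
By inclusion–exclusion this is Σ_{j=0}^{7} (−1)^j C(7,j)·(7−j)!.
Computing: 5040 − 5040 + 2520 − 840 + 210 − 42 + 7 − 1 = 1854.

1854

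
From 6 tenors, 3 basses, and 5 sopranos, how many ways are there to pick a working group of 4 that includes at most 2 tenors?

826

Split by how many tenors are chosen (0 through 2).
Sum: C(6,0)·C(8,4) + C(6,1)·C(8,3) + C(6,2)·C(8,2) = 70 + 336 + 420 = 826.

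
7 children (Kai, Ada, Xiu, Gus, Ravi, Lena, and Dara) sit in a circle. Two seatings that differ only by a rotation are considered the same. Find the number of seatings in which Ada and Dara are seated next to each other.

Treat {Ada, Dara} as one unit (2 internal orders) and seat the resulting 6 units around the table: (5)! circular arrangements.
So 2 × (5)! = 2 × 120 = 240.

240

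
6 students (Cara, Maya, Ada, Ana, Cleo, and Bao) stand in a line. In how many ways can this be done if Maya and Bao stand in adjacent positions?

Glue Maya and Bao into one block (2 internal orders), leaving 5 units to arrange in a row.
So the count is 2·(5)! = 240.

240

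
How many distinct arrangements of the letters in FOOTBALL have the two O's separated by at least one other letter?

7560

Total arrangements of FOOTBALL: 8!/(2!·2!) = 10080.
Arrangements with the O's together: treat OO as one letter, giving (7)!/(2!) = 2520.
Subtracting, 10080 − 2520 = 7560 arrangements keep the O's apart.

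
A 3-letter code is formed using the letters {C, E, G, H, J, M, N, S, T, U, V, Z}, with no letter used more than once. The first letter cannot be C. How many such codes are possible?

1210

The first letter has 12−1 = 11 choices (anything except C).
The remaining 2 letters are filled from the other 11 symbols without repetition: 11 × 10 = 110.
Total: 11 × 110 = 1210.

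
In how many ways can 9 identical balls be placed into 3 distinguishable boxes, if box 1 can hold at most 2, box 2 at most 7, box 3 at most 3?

By stars and bars, unrestricted non-negative solutions to x_1+…+x_3 = 9 number C(9+2,2) = 55.
Subtract solutions that violate a single cap (substitute x_i' = x_i − (cap_i+1)): x_1 ≥ 3 gives C(8,2) = 28; x_2 ≥ 8 gives C(3,2) = 3; x_3 ≥ 4 gives C(7,2) = 21. Together 52.
Add back pairs where two caps are both exceeded: 0 + 6 + 0 = 6.
By inclusion–exclusion the count is 55 − 52 + 6 = 9.

9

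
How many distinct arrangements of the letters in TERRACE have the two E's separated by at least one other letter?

Total arrangements of TERRACE: 7!/(2!·2!) = 1260.
If the two E's are adjacent, glue them into one block, leaving 6 items to arrange: (6)!/(2!) = 360 ways.
Subtracting, 1260 − 360 = 900 arrangements keep the E's apart.

900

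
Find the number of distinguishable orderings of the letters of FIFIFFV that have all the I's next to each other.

30

Treat the 2 copies of I as a single block. The multiset to arrange is then {II, F, F, F, F, V}, 6 items in all.
That gives (6)!/(4!) = 30 arrangements.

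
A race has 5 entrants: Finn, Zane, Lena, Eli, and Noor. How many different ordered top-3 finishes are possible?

There are 5 choices for 1st place, 4 for 2nd, and 3 for 3rd.
That gives 5 × 4 × 3 = 60.

60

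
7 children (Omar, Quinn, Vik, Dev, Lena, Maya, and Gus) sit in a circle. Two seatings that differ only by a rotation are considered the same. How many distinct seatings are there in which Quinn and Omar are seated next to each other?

240

Glue Quinn and Omar into a block (2 internal orders). Seating 6 units around a circle gives (5)! arrangements.
So 2 × (5)! = 2 × 120 = 240.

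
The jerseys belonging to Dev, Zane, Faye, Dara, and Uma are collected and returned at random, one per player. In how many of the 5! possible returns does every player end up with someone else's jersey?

Count assignments avoiding every fixed point. For any j of the 5 players fixed to their old jersey, the other 5−j can be arranged in (5−j)! ways.
By inclusion–exclusion this is Σ_{j=0}^{5} (−1)^j C(5,j)·(5−j)!.
Computing: 120 − 120 + 60 − 20 + 5 − 1 = 44.

44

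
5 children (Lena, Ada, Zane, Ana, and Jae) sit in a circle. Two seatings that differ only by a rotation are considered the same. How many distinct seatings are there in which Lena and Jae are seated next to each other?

Treat {Lena, Jae} as one unit (2 internal orders) and seat the resulting 4 units around the table: (3)! circular arrangements.
So 2 × (3)! = 2 × 6 = 12.

12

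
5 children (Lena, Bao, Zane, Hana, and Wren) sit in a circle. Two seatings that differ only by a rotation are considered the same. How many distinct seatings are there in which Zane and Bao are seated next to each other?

12

Treat {Zane, Bao} as one unit (2 internal orders) and seat the resulting 4 units around the table: (3)! circular arrangements.
So 2 × (3)! = 2 × 6 = 12.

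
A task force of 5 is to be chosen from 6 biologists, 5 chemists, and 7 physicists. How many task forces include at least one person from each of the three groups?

Total 5-person selections from all 18: C(18,5) = 8568.
Subtract selections that omit an entire group: no biologists → C(12,5) = 792; no chemists → C(13,5) = 1287; no physicists → C(11,5) = 462.
Add back selections omitting two groups (i.e. drawn from a single group): C(6,5) + C(5,5) + C(7,5) = 28.
By inclusion–exclusion: 8568 − 2541 + 28 = 6055.

6055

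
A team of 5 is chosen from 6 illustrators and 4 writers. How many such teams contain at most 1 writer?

66

Split by how many writers are chosen (0 through 1).
Sum: C(4,0)·C(6,5) + C(4,1)·C(6,4) = 6 + 60 = 66.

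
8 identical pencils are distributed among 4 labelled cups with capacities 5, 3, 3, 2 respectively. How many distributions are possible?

38

By stars and bars, unrestricted non-negative solutions to x_1+…+x_4 = 8 number C(8+3,3) = 165.
Subtract solutions that violate a single cap (substitute x_i' = x_i − (cap_i+1)): x_1 ≥ 6 gives C(5,3) = 10; x_2 ≥ 4 gives C(7,3) = 35; x_3 ≥ 4 gives C(7,3) = 35; x_4 ≥ 3 gives C(8,3) = 56. Together 136.
Add back pairs where two caps are both exceeded: 0 + 0 + 0 + 1 + 4 + 4 = 9.
By inclusion–exclusion the count is 165 − 136 + 9 = 38.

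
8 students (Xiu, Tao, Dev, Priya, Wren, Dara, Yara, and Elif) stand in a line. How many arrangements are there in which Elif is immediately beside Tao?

Place the 6 others and the Elif-Tao pair as 7 objects in a line; the pair has 2 internal arrangements.
That gives 2 × 7! = 2 × 5040 = 10080.

10080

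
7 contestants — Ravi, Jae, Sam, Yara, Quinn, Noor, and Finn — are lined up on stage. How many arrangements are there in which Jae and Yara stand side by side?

1440

Glue Jae and Yara into one block (2 internal orders), leaving 6 units to arrange in a row.
So the count is 2·(6)! = 1440.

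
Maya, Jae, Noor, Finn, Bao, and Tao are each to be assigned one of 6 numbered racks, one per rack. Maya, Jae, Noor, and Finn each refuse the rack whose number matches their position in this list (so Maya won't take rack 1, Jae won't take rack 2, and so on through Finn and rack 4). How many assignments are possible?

Let Aᵢ (for 1 ≤ i ≤ 4) be the placements that put person i in their forbidden rack. Any j of these fix j positions, leaving (6−j)! ways to fill the rest, and there are C(4,j) ways to pick which j.
By inclusion–exclusion, the number of valid placements is Σ_{j=0}^{4} (−1)^j C(4,j)·(6−j)!.
Computing: 720 − 480 + 144 − 24 + 2 = 362.

362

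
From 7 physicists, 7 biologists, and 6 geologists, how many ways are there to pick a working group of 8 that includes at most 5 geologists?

125879

Split by how many geologists are chosen (0 through 5).
Sum: C(6,0)·C(14,8) + C(6,1)·C(14,7) + C(6,2)·C(14,6) + C(6,3)·C(14,5) + C(6,4)·C(14,4) + C(6,5)·C(14,3) = 3003 + 20592 + 45045 + 40040 + 15015 + 2184 = 125879.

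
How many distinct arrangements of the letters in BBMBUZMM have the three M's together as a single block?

120

Treat the 3 copies of M as a single block. The multiset to arrange is then {MMM, B, B, B, U, Z}, 6 items in all.
That gives (6)!/(3!) = 120 arrangements.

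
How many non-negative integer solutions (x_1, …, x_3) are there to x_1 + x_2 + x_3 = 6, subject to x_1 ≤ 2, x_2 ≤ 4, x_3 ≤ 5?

14

Without the upper bounds there are C(8,2) = 28 ways to split 6 among 3 variables.
Subtract solutions that violate a single cap (substitute x_i' = x_i − (cap_i+1)): x_1 ≥ 3 gives C(5,2) = 10; x_2 ≥ 5 gives C(3,2) = 3; x_3 ≥ 6 gives C(2,2) = 1. Together 14.
No two caps can be exceeded simultaneously, so the pair terms are all 0.
By inclusion–exclusion the count is 28 − 14 + 0 = 14.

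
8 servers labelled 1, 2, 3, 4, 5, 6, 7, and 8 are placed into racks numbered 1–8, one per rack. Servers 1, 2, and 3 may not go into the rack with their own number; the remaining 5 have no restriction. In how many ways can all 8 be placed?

27240

Let Aᵢ (for i ∈ {1, 2, 3}) be the placements that put server i in its forbidden rack. Any j of these fix j positions, leaving (8−j)! ways to fill the rest, and there are C(3,j) ways to pick which j.
By inclusion–exclusion, the number of valid placements is Σ_{j=0}^{3} (−1)^j C(3,j)·(8−j)!.
Computing: 40320 − 15120 + 2160 − 120 = 27240.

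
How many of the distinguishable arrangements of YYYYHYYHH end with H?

Fix H in the last position and arrange the remaining 8 letters.
Those 8 letters have H appearing twice and Y appearing 6 times, giving (8)!/(6!·2!) = 28.

28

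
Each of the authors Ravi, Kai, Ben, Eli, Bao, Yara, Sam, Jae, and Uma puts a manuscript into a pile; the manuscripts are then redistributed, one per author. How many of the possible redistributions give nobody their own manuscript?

This is the derangement count D_9: permutations of 9 items with no fixed point.
By inclusion–exclusion this is Σ_{j=0}^{9} (−1)^j C(9,j)·(9−j)!.
Computing: 362880 − 362880 + 181440 − 60480 + 15120 − 3024 + 504 − 72 + 9 − 1 = 133496.

133496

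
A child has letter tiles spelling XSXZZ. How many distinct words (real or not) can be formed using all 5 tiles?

30

The 5 letters of XSXZZ have repeats: X appearing twice and Z appearing twice.
The number of distinct arrangements is 5!/(2!·2!) = 120/4 = 30.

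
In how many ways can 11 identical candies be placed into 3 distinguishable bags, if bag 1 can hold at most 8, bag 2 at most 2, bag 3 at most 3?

6

Ignoring the caps, the number of non-negative solutions to x_1+…+x_3 = 11 is C(13,2) = 78.
Subtract solutions that violate a single cap (substitute x_i' = x_i − (cap_i+1)): x_1 ≥ 9 gives C(4,2) = 6; x_2 ≥ 3 gives C(10,2) = 45; x_3 ≥ 4 gives C(9,2) = 36. Together 87.
Add back pairs where two caps are both exceeded: 0 + 0 + 15 = 15.
By inclusion–exclusion the count is 78 − 87 + 15 = 6.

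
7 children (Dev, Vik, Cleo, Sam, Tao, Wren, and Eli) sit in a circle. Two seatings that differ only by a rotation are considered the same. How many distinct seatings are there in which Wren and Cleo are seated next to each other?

Treat {Wren, Cleo} as one unit (2 internal orders) and seat the resulting 6 units around the table: (5)! circular arrangements.
So 2 × (5)! = 2 × 120 = 240.

240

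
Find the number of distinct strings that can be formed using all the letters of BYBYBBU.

Letter multiplicities in BYBYBBU: B×4, U×1, Y×2.
So there are 7! / (4!·2!) = 105 distinguishable arrangements.

105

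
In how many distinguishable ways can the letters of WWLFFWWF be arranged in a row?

280

WWLFFWWF has 8 letters with F appearing 3 times and W appearing 4 times.
So there are 8! / (4!·3!) = 280 distinguishable arrangements.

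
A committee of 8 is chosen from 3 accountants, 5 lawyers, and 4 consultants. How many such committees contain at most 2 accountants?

Split by how many accountants are chosen (0 through 2).
Sum: C(3,0)·C(9,8) + C(3,1)·C(9,7) + C(3,2)·C(9,6) = 9 + 108 + 252 = 369.

369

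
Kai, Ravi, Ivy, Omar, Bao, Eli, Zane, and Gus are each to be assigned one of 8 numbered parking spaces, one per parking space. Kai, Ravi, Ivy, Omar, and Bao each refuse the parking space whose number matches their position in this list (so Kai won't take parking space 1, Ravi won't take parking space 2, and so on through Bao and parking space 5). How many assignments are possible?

21234

Let Aᵢ (for 1 ≤ i ≤ 5) be the placements that put person i in their forbidden parking space. Any j of these fix j positions, leaving (8−j)! ways to fill the rest, and there are C(5,j) ways to pick which j.
By inclusion–exclusion, the number of valid placements is Σ_{j=0}^{5} (−1)^j C(5,j)·(8−j)!.
Computing: 40320 − 25200 + 7200 − 1200 + 120 − 6 = 21234.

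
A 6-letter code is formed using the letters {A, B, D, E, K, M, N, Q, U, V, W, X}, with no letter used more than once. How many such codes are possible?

665280

Choose and order 6 of the 12 symbols: the first letter has 12 options, the next 11, and so on down to 7.
That product is 12 × 11 × 10 × 9 × 8 × 7 = 665280.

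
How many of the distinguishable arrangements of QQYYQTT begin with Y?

60

With the first slot taken by Y, it remains to arrange the other 6 letters (QQYQTT).
Those 6 letters have Q appearing 3 times and T appearing twice, giving (6)!/(3!·2!) = 60.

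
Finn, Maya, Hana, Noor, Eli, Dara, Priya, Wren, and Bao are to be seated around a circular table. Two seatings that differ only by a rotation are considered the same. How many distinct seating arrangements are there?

40320

Around a circle, 9 distinct people have 9!/9 = (8)! = 40320 rotationally distinct seatings.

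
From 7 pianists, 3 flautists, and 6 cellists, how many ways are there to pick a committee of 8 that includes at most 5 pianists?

12609

Split by how many pianists are chosen (0 through 5).
Sum: C(7,0)·C(9,8) + C(7,1)·C(9,7) + C(7,2)·C(9,6) + C(7,3)·C(9,5) + C(7,4)·C(9,4) + C(7,5)·C(9,3) = 9 + 252 + 1764 + 4410 + 4410 + 1764 = 12609.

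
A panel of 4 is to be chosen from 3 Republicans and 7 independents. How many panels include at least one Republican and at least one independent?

175

Unrestricted: C(10,4) = 210 ways to pick any 4 of the 10.
Selections missing a whole group: no Republicans → C(7,4) = 35; no independents → C(3,4) = 0.
Both groups omitted at once is impossible, so 210 − 35 = 175.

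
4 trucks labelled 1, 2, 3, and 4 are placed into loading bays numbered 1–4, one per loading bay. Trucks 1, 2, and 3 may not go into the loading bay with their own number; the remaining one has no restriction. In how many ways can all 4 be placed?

Let Aᵢ (for i ∈ {1, 2, 3}) be the placements that put truck i in its forbidden loading bay. Any j of these fix j positions, leaving (4−j)! ways to fill the rest, and there are C(3,j) ways to pick which j.
By inclusion–exclusion, the number of valid placements is Σ_{j=0}^{3} (−1)^j C(3,j)·(4−j)!.
Computing: 24 − 18 + 6 − 1 = 11.

11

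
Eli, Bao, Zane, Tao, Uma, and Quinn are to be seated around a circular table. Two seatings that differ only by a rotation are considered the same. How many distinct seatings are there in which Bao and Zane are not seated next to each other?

72

Without the restriction there are (5)! = 120 seatings.
Those with Bao next to Zane: fuse the pair into one unit and seat 5 units around a circle — 2·(4)! = 48.
Subtracting, 120 − 48 = 72.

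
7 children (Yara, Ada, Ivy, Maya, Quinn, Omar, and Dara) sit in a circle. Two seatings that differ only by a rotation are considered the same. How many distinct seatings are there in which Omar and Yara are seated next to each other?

Treat {Omar, Yara} as one unit (2 internal orders) and seat the resulting 6 units around the table: (5)! circular arrangements.
So 2 × (5)! = 2 × 120 = 240.

240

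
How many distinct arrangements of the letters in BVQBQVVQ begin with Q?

With the first slot taken by Q, it remains to arrange the other 7 letters (BVBQVVQ).
Those 7 letters have B appearing twice, Q appearing twice, and V appearing 3 times, giving (7)!/(3!·2!·2!) = 210.

210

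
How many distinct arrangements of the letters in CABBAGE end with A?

360

Fix A in the last position and arrange the remaining 6 letters.
Those 6 letters have B appearing twice, giving (6)!/(2!) = 360.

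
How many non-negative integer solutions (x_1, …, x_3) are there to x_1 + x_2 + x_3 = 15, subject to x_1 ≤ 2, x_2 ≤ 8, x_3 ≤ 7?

6

Without the upper bounds there are C(17,2) = 136 ways to split 15 among 3 variables.
Subtract solutions that violate a single cap (substitute x_i' = x_i − (cap_i+1)): x_1 ≥ 3 gives C(14,2) = 91; x_2 ≥ 9 gives C(8,2) = 28; x_3 ≥ 8 gives C(9,2) = 36. Together 155.
Add back pairs where two caps are both exceeded: 10 + 15 + 0 = 25.
By inclusion–exclusion the count is 136 − 155 + 25 = 6.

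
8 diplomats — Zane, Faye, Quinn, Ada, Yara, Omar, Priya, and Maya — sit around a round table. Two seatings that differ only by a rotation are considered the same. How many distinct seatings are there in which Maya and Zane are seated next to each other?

Treat {Maya, Zane} as one unit (2 internal orders) and seat the resulting 7 units around the table: (6)! circular arrangements.
So 2 × (6)! = 2 × 720 = 1440.

1440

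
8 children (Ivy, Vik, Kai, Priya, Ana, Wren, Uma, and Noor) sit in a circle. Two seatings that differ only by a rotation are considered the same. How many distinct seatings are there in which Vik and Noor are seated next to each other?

Glue Vik and Noor into a block (2 internal orders). Seating 7 units around a circle gives (6)! arrangements.
So 2 × (6)! = 2 × 720 = 1440.

1440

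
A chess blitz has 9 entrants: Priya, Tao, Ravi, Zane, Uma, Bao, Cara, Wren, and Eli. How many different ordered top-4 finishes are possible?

This is an ordered selection of 4 from 9: P(9,4).
That gives 9 × 8 × 7 × 6 = 3024.

3024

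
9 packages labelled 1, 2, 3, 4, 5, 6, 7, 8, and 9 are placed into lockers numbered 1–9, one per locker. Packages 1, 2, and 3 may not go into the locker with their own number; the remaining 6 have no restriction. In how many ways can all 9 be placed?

Let Aᵢ (for i ∈ {1, 2, 3}) be the placements that put package i in its forbidden locker. Any j of these fix j positions, leaving (9−j)! ways to fill the rest, and there are C(3,j) ways to pick which j.
By inclusion–exclusion, the number of valid placements is Σ_{j=0}^{3} (−1)^j C(3,j)·(9−j)!.
Computing: 362880 − 120960 + 15120 − 720 = 256320.

256320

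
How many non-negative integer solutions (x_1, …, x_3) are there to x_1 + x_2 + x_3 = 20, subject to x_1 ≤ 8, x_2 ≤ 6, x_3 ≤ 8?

6

Without the upper bounds there are C(22,2) = 231 ways to split 20 among 3 variables.
Subtract solutions that violate a single cap (substitute x_i' = x_i − (cap_i+1)): x_1 ≥ 9 gives C(13,2) = 78; x_2 ≥ 7 gives C(15,2) = 105; x_3 ≥ 9 gives C(13,2) = 78. Together 261.
Add back pairs where two caps are both exceeded: 15 + 6 + 15 = 36.
By inclusion–exclusion the count is 231 − 261 + 36 = 6.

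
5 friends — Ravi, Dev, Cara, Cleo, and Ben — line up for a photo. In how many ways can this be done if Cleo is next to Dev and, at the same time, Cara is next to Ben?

24

Treat {Cleo,Dev} as one block (2 orders) and {Cara,Ben} as another (2 orders).
That leaves 3 units to arrange: 2 × 2 × 3! = 4 × 6 = 24.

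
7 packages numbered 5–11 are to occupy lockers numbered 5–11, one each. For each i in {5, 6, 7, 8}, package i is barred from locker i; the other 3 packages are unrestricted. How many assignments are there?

2790

Let Aᵢ (for 5 ≤ i ≤ 8) be the placements that put package i in its forbidden locker. Any j of these fix j positions, leaving (7−j)! ways to fill the rest, and there are C(4,j) ways to pick which j.
By inclusion–exclusion, the number of valid placements is Σ_{j=0}^{4} (−1)^j C(4,j)·(7−j)!.
Computing: 5040 − 2880 + 720 − 96 + 6 = 2790.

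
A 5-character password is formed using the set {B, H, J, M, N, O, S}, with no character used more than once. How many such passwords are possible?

2520

This is a permutation of 5 out of 7: P(7,5) = 7!/2!.
That product is 7 × 6 × 5 × 4 × 3 = 2520.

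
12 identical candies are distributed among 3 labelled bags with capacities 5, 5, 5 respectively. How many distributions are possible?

10

Ignoring the caps, the number of non-negative solutions to x_1+…+x_3 = 12 is C(14,2) = 91.
Subtract solutions that violate a single cap (substitute x_i' = x_i − (cap_i+1)): x_1 ≥ 6 gives C(8,2) = 28; x_2 ≥ 6 gives C(8,2) = 28; x_3 ≥ 6 gives C(8,2) = 28. Together 84.
Add back pairs where two caps are both exceeded: 1 + 1 + 1 = 3.
By inclusion–exclusion the count is 91 − 84 + 3 = 10.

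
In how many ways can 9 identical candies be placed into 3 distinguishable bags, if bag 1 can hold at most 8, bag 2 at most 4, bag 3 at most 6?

Ignoring the caps, the number of non-negative solutions to x_1+…+x_3 = 9 is C(11,2) = 55.
Subtract solutions that violate a single cap (substitute x_i' = x_i − (cap_i+1)): x_1 ≥ 9 gives C(2,2) = 1; x_2 ≥ 5 gives C(6,2) = 15; x_3 ≥ 7 gives C(4,2) = 6. Together 22.
No two caps can be exceeded simultaneously, so the pair terms are all 0.
By inclusion–exclusion the count is 55 − 22 + 0 = 33.

33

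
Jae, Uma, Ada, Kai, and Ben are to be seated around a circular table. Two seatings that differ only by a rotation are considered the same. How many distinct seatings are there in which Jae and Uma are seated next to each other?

12

Glue Jae and Uma into a block (2 internal orders). Seating 4 units around a circle gives (3)! arrangements.
So 2 × (3)! = 2 × 6 = 12.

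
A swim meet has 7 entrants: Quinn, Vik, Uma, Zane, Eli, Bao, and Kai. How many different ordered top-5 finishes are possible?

There are 7 choices for 1st place, 6 for 2nd, and so on down to 3 for position 5.
That gives 7 × 6 × 5 × 4 × 3 = 2520.

2520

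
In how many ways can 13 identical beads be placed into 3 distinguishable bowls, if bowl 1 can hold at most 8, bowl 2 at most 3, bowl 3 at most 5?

Ignoring the caps, the number of non-negative solutions to x_1+…+x_3 = 13 is C(15,2) = 105.
Subtract solutions that violate a single cap (substitute x_i' = x_i − (cap_i+1)): x_1 ≥ 9 gives C(6,2) = 15; x_2 ≥ 4 gives C(11,2) = 55; x_3 ≥ 6 gives C(9,2) = 36. Together 106.
Add back pairs where two caps are both exceeded: 1 + 0 + 10 = 11.
By inclusion–exclusion the count is 105 − 106 + 11 = 10.

10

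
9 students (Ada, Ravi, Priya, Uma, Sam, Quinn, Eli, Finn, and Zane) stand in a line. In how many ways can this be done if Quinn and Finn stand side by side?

Place the 7 others and the Quinn-Finn pair as 8 objects in a line; the pair has 2 internal arrangements.
That gives 2 × 8! = 2 × 40320 = 80640.

80640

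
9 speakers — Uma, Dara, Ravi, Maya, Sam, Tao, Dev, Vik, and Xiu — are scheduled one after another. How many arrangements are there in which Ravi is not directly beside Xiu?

There are 9! = 362880 arrangements in all. If Ravi and Xiu are adjacent, merging them into one block gives 2·(8)! = 80640 arrangements.
So 362880 − 80640 = 282240 arrangements keep them apart.

282240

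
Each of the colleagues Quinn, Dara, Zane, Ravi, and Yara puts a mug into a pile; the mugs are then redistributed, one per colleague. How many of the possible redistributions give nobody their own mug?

44

Let Aᵢ be the assignments in which colleague i gets their own mug. We want the size of the complement of A₁∪…∪A_5.
By inclusion–exclusion this is Σ_{j=0}^{5} (−1)^j C(5,j)·(5−j)!.
Computing: 120 − 120 + 60 − 20 + 5 − 1 = 44.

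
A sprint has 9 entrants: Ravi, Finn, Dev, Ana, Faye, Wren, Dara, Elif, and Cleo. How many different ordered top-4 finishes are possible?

There are 9 choices for 1st place, 8 for 2nd, and so on down to 6 for position 4.
That gives 9 × 8 × 7 × 6 = 3024.

3024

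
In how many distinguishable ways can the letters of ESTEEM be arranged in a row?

ESTEEM has 6 letters with E appearing 3 times.
The number of distinct arrangements is 6!/(3!) = 720/6 = 120.

120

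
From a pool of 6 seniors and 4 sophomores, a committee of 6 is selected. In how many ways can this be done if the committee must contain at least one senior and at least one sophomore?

209

With no constraint there are C(10,6) = 210 possible selections.
Subtract selections that omit an entire group: no seniors → C(4,6) = 0; no sophomores → C(6,6) = 1.
Both groups omitted at once is impossible, so 210 − 1 = 209.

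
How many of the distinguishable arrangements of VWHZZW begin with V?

Fix V in the first position and arrange the remaining 5 letters.
Those 5 letters have W appearing twice and Z appearing twice, giving (5)!/(2!·2!) = 30.

30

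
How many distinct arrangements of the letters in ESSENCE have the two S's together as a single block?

120

Treat the 2 copies of S as a single block. The multiset to arrange is then {SS, C, E, E, E, N}, 6 items in all.
That gives (6)!/(3!) = 120 arrangements.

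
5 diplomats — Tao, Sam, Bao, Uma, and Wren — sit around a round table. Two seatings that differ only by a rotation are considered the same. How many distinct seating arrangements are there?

24

Around a circle, 5 distinct people have 5!/5 = (4)! = 24 rotationally distinct seatings.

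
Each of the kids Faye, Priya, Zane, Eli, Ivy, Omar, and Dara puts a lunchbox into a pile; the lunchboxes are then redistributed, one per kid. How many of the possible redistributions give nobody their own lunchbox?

Count assignments avoiding every fixed point. For any j of the 7 kids fixed to their own lunchbox, the other 7−j can be arranged in (7−j)! ways.
By inclusion–exclusion this is Σ_{j=0}^{7} (−1)^j C(7,j)·(7−j)!.
Computing: 5040 − 5040 + 2520 − 840 + 210 − 42 + 7 − 1 = 1854.

1854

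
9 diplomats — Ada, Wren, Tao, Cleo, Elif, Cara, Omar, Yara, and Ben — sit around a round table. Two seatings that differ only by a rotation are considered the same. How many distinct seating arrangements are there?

40320

Seat Ada anywhere (absorbing the rotational symmetry), then permute the other 8: (8)! = 40320.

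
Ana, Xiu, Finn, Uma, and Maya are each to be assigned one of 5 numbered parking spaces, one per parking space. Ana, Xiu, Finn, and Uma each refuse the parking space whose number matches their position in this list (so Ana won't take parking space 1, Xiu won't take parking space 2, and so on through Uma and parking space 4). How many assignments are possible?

Let Aᵢ (for 1 ≤ i ≤ 4) be the placements that put person i in their forbidden parking space. Any j of these fix j positions, leaving (5−j)! ways to fill the rest, and there are C(4,j) ways to pick which j.
By inclusion–exclusion, the number of valid placements is Σ_{j=0}^{4} (−1)^j C(4,j)·(5−j)!.
Computing: 120 − 96 + 36 − 8 + 1 = 53.

53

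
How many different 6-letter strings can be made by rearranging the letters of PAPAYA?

Letter multiplicities in PAPAYA: A×3, P×2, Y×1.
Dividing 6! = 720 by 3!·2! = 12 for the repeated letters gives 60.

60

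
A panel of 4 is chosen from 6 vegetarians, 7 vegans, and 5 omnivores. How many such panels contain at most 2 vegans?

2640

Split by how many vegans are chosen (0 through 2).
Sum: C(7,0)·C(11,4) + C(7,1)·C(11,3) + C(7,2)·C(11,2) = 330 + 1155 + 1155 = 2640.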